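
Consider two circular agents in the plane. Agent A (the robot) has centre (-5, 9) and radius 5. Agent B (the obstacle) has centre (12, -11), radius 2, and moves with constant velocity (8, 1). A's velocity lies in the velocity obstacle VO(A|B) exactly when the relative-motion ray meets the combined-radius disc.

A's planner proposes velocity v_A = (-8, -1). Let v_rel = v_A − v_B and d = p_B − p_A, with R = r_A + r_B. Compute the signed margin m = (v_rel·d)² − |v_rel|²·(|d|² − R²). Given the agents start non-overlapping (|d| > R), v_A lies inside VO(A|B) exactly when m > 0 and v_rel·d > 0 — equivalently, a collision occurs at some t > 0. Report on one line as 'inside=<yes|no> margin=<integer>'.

d = (17, -20),  |d|² = 689;  R = 5+2 = 7,  c = 689−7² = 640
v_rel = (-16, -2),  |v_rel|² = 260;  v_rel·d = (-16)·(17) + (-2)·(-20) = -232
260·t² + 464·t + 640 = 0  ⇒  m = (-232)² − 260·640 = -112576
m = -112576 < 0,  v_rel·d = -232 < 0  ⇒  outside

inside=no margin=-112576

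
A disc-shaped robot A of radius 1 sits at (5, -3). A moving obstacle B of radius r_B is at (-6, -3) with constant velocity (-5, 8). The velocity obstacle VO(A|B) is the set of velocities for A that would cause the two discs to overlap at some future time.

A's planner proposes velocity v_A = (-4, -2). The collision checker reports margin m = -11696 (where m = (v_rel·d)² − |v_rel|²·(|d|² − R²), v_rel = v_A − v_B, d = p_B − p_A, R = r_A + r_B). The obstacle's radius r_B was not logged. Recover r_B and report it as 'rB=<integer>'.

m = -11696
d = (-11, 0);  v_rel = (1, -10),  |v_rel|² = 101
v_rel×d = (1)·(0) − (-10)·(-11) = -110
since m = R²·101 − (-110)²:  R² = (12100 + -11696) / 101 = 4
R = √4 = 2  ⇒  r_B = 2 − 1 = 1

rB=1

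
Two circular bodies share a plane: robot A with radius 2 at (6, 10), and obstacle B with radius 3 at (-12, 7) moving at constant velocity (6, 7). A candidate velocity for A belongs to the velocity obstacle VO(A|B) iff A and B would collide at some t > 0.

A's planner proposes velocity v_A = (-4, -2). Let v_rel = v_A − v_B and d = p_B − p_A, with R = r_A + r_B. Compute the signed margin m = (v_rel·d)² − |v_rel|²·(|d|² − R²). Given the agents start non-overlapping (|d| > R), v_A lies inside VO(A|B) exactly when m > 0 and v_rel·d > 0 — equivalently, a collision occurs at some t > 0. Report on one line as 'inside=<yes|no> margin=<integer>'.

d = (-18, -3),  |d|² = 333;  R = 2+3 = 5,  c = 333−5² = 308
v_rel = (-10, -9),  |v_rel|² = 181;  v_rel·d = (-10)·(-18) + (-9)·(-3) = 207
181·t² − 414·t + 308 = 0  ⇒  m = 207² − 181·308 = -12899
m = -12899 < 0,  v_rel·d = 207 > 0  ⇒  outside

inside=no margin=-12899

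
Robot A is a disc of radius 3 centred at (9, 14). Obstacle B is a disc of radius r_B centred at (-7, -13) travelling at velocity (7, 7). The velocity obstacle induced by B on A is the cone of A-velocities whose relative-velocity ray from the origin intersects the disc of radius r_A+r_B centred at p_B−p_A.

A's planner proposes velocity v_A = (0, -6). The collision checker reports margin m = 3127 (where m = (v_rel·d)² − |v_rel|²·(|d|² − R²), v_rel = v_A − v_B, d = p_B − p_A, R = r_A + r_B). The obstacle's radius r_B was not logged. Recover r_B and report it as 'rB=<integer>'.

m = 3127
d = (-16, -27);  v_rel = (-7, -13),  |v_rel|² = 218
v_rel×d = (-7)·(-27) − (-13)·(-16) = -19
since m = R²·218 − (-19)²:  R² = (361 + 3127) / 218 = 16
R = √16 = 4  ⇒  r_B = 4 − 3 = 1

rB=1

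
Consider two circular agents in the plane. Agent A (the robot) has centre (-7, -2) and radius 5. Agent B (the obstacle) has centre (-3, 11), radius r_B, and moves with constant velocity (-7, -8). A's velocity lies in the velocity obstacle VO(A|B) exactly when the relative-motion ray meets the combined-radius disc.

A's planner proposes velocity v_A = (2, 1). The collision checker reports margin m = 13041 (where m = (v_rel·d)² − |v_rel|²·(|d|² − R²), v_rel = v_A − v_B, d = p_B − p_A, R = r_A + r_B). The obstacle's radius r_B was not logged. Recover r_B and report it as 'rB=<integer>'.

m = 13041
d = (4, 13);  v_rel = (9, 9),  |v_rel|² = 162
v_rel×d = (9)·(13) − (9)·(4) = 81
since m = R²·162 − 81²:  R² = (6561 + 13041) / 162 = 121
R = √121 = 11  ⇒  r_B = 11 − 5 = 6

rB=6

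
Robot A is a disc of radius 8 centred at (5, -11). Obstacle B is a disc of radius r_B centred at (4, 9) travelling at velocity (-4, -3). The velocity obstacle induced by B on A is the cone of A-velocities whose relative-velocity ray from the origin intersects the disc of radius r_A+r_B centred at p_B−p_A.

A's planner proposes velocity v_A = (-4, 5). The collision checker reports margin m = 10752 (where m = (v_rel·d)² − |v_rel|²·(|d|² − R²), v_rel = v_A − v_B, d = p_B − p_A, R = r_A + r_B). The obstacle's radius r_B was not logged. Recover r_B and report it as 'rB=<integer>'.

m = 10752
d = (-1, 20);  v_rel = (0, 8),  |v_rel|² = 64
v_rel×d = (0)·(20) − (8)·(-1) = 8
since m = R²·64 − 8²:  R² = (64 + 10752) / 64 = 169
R = √169 = 13  ⇒  r_B = 13 − 8 = 5

rB=5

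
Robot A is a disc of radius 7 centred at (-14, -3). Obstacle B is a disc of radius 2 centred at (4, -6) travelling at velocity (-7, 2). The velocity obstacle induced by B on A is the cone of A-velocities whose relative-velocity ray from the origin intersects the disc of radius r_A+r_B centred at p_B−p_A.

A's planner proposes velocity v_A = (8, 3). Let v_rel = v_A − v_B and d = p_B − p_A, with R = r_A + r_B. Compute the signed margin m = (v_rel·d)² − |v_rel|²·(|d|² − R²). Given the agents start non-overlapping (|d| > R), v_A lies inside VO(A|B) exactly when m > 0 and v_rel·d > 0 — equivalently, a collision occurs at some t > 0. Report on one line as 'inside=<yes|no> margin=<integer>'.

d = (18, -3),  |d|² = 333;  R = 7+2 = 9,  c = 333−9² = 252
v_rel = (15, 1),  |v_rel|² = 226;  v_rel·d = (15)·(18) + (1)·(-3) = 267
226·t² − 534·t + 252 = 0  ⇒  m = 267² − 226·252 = 14337
m = 14337 > 0,  v_rel·d = 267 > 0  ⇒  inside

inside=yes margin=14337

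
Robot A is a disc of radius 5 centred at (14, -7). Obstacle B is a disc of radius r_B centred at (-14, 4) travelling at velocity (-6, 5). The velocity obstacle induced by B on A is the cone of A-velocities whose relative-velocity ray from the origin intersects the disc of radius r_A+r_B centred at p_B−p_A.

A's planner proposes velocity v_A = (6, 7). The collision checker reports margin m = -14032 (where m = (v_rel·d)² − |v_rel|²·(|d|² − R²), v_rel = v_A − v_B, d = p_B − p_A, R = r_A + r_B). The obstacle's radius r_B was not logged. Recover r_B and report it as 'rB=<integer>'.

m = -14032
d = (-28, 11);  v_rel = (12, 2),  |v_rel|² = 148
v_rel×d = (12)·(11) − (2)·(-28) = 188
since m = R²·148 − 188²:  R² = (35344 + -14032) / 148 = 144
R = √144 = 12  ⇒  r_B = 12 − 5 = 7

rB=7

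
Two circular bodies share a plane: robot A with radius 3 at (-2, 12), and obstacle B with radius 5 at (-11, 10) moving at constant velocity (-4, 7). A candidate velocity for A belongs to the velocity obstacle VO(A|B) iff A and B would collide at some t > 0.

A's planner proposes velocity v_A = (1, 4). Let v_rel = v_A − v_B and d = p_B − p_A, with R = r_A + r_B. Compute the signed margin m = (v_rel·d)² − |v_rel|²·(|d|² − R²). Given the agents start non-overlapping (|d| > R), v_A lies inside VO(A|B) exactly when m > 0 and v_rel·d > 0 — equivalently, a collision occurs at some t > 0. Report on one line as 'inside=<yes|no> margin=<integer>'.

d = (-9, -2),  |d|² = 85;  R = 3+5 = 8,  c = 85−8² = 21
v_rel = (5, -3),  |v_rel|² = 34;  v_rel·d = (5)·(-9) + (-3)·(-2) = -39
34·t² + 78·t + 21 = 0  ⇒  m = (-39)² − 34·21 = 807
m = 807 > 0,  v_rel·d = -39 < 0  ⇒  outside

inside=no margin=807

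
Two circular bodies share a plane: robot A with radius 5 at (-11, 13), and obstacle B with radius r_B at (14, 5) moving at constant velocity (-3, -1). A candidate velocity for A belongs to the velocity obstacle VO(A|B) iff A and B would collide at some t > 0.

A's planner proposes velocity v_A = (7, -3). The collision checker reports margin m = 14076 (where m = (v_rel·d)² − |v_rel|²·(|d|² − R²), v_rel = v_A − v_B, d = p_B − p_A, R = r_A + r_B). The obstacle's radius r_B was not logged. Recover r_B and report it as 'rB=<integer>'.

m = 14076
d = (25, -8);  v_rel = (10, -2),  |v_rel|² = 104
v_rel×d = (10)·(-8) − (-2)·(25) = -30
since m = R²·104 − (-30)²:  R² = (900 + 14076) / 104 = 144
R = √144 = 12  ⇒  r_B = 12 − 5 = 7

rB=7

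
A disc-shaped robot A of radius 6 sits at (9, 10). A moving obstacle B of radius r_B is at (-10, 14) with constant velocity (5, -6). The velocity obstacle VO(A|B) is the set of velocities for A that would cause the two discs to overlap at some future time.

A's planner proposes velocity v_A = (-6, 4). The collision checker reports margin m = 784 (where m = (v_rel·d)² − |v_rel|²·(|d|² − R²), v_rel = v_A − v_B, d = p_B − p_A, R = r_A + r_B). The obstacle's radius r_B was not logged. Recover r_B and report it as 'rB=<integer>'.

m = 784
d = (-19, 4);  v_rel = (-11, 10),  |v_rel|² = 221
v_rel×d = (-11)·(4) − (10)·(-19) = 146
since m = R²·221 − 146²:  R² = (21316 + 784) / 221 = 100
R = √100 = 10  ⇒  r_B = 10 − 6 = 4

rB=4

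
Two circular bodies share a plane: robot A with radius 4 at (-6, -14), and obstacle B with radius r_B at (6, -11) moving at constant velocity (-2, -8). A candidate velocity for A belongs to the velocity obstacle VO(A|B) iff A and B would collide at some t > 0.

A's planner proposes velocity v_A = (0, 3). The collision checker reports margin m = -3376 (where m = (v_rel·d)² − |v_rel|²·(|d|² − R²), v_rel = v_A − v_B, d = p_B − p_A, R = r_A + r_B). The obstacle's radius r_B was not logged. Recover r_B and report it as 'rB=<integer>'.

m = -3376
d = (12, 3);  v_rel = (2, 11),  |v_rel|² = 125
v_rel×d = (2)·(3) − (11)·(12) = -126
since m = R²·125 − (-126)²:  R² = (15876 + -3376) / 125 = 100
R = √100 = 10  ⇒  r_B = 10 − 4 = 6

rB=6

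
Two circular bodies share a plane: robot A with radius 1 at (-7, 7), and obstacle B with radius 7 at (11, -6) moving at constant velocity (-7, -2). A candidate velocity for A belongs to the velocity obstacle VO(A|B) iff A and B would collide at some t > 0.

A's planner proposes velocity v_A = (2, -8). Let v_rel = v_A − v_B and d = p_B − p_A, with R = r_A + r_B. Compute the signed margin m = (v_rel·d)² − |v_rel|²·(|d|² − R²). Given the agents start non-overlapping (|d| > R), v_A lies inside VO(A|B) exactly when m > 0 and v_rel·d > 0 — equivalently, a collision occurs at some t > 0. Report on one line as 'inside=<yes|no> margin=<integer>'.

d = (18, -13),  |d|² = 493;  R = 1+7 = 8,  c = 493−8² = 429
v_rel = (9, -6),  |v_rel|² = 117;  v_rel·d = (9)·(18) + (-6)·(-13) = 240
117·t² − 480·t + 429 = 0  ⇒  m = 240² − 117·429 = 7407
m = 7407 > 0,  v_rel·d = 240 > 0  ⇒  inside

inside=yes margin=7407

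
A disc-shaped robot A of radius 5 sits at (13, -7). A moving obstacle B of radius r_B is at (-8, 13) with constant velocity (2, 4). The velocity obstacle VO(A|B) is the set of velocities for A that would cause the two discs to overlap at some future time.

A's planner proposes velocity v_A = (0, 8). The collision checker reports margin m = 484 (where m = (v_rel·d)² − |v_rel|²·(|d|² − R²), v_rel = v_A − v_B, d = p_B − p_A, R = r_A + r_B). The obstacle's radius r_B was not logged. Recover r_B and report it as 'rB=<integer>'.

m = 484
d = (-21, 20);  v_rel = (-2, 4),  |v_rel|² = 20
v_rel×d = (-2)·(20) − (4)·(-21) = 44
since m = R²·20 − 44²:  R² = (1936 + 484) / 20 = 121
R = √121 = 11  ⇒  r_B = 11 − 5 = 6

rB=6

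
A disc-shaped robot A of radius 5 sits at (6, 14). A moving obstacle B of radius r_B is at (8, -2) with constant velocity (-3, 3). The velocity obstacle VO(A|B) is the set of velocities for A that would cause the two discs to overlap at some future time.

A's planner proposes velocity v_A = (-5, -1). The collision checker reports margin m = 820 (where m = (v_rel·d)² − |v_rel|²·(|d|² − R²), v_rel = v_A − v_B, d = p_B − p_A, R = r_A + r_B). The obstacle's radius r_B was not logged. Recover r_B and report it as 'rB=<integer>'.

m = 820
d = (2, -16);  v_rel = (-2, -4),  |v_rel|² = 20
v_rel×d = (-2)·(-16) − (-4)·(2) = 40
since m = R²·20 − 40²:  R² = (1600 + 820) / 20 = 121
R = √121 = 11  ⇒  r_B = 11 − 5 = 6

rB=6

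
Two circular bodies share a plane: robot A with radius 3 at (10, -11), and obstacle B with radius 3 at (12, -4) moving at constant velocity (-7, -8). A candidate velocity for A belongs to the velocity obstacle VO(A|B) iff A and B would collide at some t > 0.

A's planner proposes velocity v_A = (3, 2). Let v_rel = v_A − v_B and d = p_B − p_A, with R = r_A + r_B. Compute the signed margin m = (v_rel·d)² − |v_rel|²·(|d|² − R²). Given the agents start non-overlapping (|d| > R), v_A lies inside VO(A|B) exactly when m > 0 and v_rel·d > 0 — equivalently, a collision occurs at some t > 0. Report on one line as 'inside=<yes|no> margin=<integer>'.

d = (2, 7),  |d|² = 53;  R = 3+3 = 6,  c = 53−6² = 17
v_rel = (10, 10),  |v_rel|² = 200;  v_rel·d = (10)·(2) + (10)·(7) = 90
200·t² − 180·t + 17 = 0  ⇒  m = 90² − 200·17 = 4700
m = 4700 > 0,  v_rel·d = 90 > 0  ⇒  inside

inside=yes margin=4700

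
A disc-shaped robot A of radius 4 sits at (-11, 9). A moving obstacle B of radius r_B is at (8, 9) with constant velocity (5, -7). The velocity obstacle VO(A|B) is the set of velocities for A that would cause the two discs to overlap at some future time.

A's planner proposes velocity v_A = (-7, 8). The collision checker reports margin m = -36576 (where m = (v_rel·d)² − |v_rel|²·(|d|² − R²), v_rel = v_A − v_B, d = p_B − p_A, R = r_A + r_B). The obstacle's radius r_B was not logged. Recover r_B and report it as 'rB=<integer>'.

m = -36576
d = (19, 0);  v_rel = (-12, 15),  |v_rel|² = 369
v_rel×d = (-12)·(0) − (15)·(19) = -285
since m = R²·369 − (-285)²:  R² = (81225 + -36576) / 369 = 121
R = √121 = 11  ⇒  r_B = 11 − 4 = 7

rB=7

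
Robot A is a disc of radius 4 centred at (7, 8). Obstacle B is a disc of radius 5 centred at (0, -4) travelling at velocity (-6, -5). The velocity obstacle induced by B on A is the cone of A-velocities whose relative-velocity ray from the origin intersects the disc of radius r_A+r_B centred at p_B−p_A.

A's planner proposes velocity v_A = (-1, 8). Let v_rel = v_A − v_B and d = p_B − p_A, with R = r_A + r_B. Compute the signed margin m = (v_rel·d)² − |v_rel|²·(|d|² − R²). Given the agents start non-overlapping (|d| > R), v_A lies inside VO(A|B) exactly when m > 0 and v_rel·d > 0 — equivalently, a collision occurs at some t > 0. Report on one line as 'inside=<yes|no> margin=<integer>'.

d = (-7, -12),  |d|² = 193;  R = 4+5 = 9,  c = 193−9² = 112
v_rel = (5, 13),  |v_rel|² = 194;  v_rel·d = (5)·(-7) + (13)·(-12) = -191
194·t² + 382·t + 112 = 0  ⇒  m = (-191)² − 194·112 = 14753
m = 14753 > 0,  v_rel·d = -191 < 0  ⇒  outside

inside=no margin=14753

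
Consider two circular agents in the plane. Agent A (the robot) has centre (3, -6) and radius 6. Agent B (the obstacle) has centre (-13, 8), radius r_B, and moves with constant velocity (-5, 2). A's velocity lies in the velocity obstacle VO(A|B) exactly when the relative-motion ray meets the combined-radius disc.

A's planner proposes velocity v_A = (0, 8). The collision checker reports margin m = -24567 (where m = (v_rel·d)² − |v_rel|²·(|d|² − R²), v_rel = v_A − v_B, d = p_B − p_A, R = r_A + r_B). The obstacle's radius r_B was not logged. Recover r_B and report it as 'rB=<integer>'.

m = -24567
d = (-16, 14);  v_rel = (5, 6),  |v_rel|² = 61
v_rel×d = (5)·(14) − (6)·(-16) = 166
since m = R²·61 − 166²:  R² = (27556 + -24567) / 61 = 49
R = √49 = 7  ⇒  r_B = 7 − 6 = 1

rB=1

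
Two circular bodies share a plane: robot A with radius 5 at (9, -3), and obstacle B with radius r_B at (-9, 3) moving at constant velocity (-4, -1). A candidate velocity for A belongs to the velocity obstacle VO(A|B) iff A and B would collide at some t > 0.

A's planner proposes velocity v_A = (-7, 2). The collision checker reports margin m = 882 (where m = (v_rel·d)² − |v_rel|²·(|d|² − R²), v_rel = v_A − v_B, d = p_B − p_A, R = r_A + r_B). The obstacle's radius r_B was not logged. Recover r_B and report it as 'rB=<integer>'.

m = 882
d = (-18, 6);  v_rel = (-3, 3),  |v_rel|² = 18
v_rel×d = (-3)·(6) − (3)·(-18) = 36
since m = R²·18 − 36²:  R² = (1296 + 882) / 18 = 121
R = √121 = 11  ⇒  r_B = 11 − 5 = 6

rB=6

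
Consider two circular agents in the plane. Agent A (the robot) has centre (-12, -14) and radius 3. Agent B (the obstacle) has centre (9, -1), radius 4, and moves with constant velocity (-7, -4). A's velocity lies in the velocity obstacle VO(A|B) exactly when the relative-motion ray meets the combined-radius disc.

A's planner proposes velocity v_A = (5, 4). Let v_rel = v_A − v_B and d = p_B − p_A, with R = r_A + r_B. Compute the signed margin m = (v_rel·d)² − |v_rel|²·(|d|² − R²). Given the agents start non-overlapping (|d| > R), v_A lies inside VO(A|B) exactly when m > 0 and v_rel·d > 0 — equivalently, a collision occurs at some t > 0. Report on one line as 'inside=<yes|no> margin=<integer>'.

d = (21, 13),  |d|² = 610;  R = 3+4 = 7,  c = 610−7² = 561
v_rel = (12, 8),  |v_rel|² = 208;  v_rel·d = (12)·(21) + (8)·(13) = 356
208·t² − 712·t + 561 = 0  ⇒  m = 356² − 208·561 = 10048
m = 10048 > 0,  v_rel·d = 356 > 0  ⇒  inside

inside=yes margin=10048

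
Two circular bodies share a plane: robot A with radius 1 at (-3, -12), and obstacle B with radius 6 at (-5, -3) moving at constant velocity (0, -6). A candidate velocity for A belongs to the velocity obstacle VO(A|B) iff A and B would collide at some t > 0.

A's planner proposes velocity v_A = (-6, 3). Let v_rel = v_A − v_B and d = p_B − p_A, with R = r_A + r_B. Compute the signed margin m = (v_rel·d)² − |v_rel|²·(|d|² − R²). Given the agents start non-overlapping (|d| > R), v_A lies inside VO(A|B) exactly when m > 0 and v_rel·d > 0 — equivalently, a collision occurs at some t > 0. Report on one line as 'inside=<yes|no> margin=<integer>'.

d = (-2, 9),  |d|² = 85;  R = 1+6 = 7,  c = 85−7² = 36
v_rel = (-6, 9),  |v_rel|² = 117;  v_rel·d = (-6)·(-2) + (9)·(9) = 93
117·t² − 186·t + 36 = 0  ⇒  m = 93² − 117·36 = 4437
m = 4437 > 0,  v_rel·d = 93 > 0  ⇒  inside

inside=yes margin=4437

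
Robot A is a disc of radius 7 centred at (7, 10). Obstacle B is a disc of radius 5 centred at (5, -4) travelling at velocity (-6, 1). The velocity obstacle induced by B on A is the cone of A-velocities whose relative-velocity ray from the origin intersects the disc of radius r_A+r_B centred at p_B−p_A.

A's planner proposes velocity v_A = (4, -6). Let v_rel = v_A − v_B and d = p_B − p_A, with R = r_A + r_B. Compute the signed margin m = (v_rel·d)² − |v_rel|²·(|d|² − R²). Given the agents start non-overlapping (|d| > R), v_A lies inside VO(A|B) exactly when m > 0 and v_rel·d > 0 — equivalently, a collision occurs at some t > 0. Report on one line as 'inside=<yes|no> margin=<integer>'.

d = (-2, -14),  |d|² = 200;  R = 7+5 = 12,  c = 200−12² = 56
v_rel = (10, -7),  |v_rel|² = 149;  v_rel·d = (10)·(-2) + (-7)·(-14) = 78
149·t² − 156·t + 56 = 0  ⇒  m = 78² − 149·56 = -2260
m = -2260 < 0,  v_rel·d = 78 > 0  ⇒  outside

inside=no margin=-2260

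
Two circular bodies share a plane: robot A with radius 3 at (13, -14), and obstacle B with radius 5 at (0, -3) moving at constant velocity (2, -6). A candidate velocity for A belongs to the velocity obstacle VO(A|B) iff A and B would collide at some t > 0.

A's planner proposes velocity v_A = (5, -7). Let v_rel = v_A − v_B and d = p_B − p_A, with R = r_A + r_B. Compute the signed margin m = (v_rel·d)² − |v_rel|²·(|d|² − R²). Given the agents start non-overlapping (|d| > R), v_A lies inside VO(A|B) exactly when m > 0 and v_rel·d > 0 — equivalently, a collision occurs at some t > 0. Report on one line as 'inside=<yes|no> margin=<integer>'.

d = (-13, 11),  |d|² = 290;  R = 3+5 = 8,  c = 290−8² = 226
v_rel = (3, -1),  |v_rel|² = 10;  v_rel·d = (3)·(-13) + (-1)·(11) = -50
10·t² + 100·t + 226 = 0  ⇒  m = (-50)² − 10·226 = 240
m = 240 > 0,  v_rel·d = -50 < 0  ⇒  outside

inside=no margin=240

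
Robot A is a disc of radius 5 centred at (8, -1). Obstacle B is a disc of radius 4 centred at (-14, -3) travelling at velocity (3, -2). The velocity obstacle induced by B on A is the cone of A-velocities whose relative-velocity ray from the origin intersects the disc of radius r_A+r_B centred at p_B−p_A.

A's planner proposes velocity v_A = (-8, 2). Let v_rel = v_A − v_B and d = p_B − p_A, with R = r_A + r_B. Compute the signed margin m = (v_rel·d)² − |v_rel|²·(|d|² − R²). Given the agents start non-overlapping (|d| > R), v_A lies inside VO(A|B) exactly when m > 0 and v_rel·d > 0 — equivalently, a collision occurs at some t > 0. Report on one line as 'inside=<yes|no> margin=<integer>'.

d = (-22, -2),  |d|² = 488;  R = 5+4 = 9,  c = 488−9² = 407
v_rel = (-11, 4),  |v_rel|² = 137;  v_rel·d = (-11)·(-22) + (4)·(-2) = 234
137·t² − 468·t + 407 = 0  ⇒  m = 234² − 137·407 = -1003
m = -1003 < 0,  v_rel·d = 234 > 0  ⇒  outside

inside=no margin=-1003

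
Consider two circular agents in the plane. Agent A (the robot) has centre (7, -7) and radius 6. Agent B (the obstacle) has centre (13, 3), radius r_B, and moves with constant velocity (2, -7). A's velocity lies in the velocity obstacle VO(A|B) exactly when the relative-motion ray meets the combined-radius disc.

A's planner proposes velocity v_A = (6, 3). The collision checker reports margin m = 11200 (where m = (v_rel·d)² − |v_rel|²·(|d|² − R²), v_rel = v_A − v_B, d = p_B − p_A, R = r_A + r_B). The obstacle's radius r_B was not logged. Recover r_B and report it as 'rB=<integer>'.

m = 11200
d = (6, 10);  v_rel = (4, 10),  |v_rel|² = 116
v_rel×d = (4)·(10) − (10)·(6) = -20
since m = R²·116 − (-20)²:  R² = (400 + 11200) / 116 = 100
R = √100 = 10  ⇒  r_B = 10 − 6 = 4

rB=4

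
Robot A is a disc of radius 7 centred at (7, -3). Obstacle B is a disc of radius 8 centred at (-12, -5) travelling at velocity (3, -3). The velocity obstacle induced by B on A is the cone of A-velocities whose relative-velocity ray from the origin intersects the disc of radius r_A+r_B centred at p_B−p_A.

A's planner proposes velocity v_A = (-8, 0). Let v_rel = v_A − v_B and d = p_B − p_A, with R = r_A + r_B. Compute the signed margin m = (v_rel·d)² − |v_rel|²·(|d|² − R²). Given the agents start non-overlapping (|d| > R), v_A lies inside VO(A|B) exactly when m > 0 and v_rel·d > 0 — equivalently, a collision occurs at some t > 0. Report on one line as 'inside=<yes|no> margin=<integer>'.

d = (-19, -2),  |d|² = 365;  R = 7+8 = 15,  c = 365−15² = 140
v_rel = (-11, 3),  |v_rel|² = 130;  v_rel·d = (-11)·(-19) + (3)·(-2) = 203
130·t² − 406·t + 140 = 0  ⇒  m = 203² − 130·140 = 23009
m = 23009 > 0,  v_rel·d = 203 > 0  ⇒  inside

inside=yes margin=23009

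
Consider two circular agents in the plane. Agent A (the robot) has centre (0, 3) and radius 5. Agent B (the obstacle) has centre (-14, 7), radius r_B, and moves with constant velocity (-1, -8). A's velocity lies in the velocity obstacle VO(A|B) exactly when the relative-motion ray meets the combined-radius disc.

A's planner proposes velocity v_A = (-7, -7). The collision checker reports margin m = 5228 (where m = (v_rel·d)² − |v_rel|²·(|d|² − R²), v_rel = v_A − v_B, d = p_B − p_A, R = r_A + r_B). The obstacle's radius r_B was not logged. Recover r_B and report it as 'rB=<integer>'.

m = 5228
d = (-14, 4);  v_rel = (-6, 1),  |v_rel|² = 37
v_rel×d = (-6)·(4) − (1)·(-14) = -10
since m = R²·37 − (-10)²:  R² = (100 + 5228) / 37 = 144
R = √144 = 12  ⇒  r_B = 12 − 5 = 7

rB=7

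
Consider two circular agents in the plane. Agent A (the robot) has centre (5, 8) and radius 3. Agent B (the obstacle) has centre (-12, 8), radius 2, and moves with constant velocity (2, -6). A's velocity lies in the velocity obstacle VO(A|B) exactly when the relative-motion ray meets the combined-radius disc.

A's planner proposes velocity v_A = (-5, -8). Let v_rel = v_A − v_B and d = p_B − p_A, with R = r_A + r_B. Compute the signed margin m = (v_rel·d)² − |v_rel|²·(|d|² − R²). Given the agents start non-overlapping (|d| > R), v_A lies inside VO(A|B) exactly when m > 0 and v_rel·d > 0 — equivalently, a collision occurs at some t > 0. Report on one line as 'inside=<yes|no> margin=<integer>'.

d = (-17, 0),  |d|² = 289;  R = 3+2 = 5,  c = 289−5² = 264
v_rel = (-7, -2),  |v_rel|² = 53;  v_rel·d = (-7)·(-17) + (-2)·(0) = 119
53·t² − 238·t + 264 = 0  ⇒  m = 119² − 53·264 = 169
m = 169 > 0,  v_rel·d = 119 > 0  ⇒  inside

inside=yes margin=169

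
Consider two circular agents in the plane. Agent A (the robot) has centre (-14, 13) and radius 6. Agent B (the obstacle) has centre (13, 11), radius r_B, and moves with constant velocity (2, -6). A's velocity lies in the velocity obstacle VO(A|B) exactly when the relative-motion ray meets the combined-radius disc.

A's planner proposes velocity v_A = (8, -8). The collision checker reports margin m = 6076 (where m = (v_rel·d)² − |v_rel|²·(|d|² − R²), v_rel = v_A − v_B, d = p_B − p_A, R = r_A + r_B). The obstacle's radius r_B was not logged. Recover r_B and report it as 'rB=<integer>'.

m = 6076
d = (27, -2);  v_rel = (6, -2),  |v_rel|² = 40
v_rel×d = (6)·(-2) − (-2)·(27) = 42
since m = R²·40 − 42²:  R² = (1764 + 6076) / 40 = 196
R = √196 = 14  ⇒  r_B = 14 − 6 = 8

rB=8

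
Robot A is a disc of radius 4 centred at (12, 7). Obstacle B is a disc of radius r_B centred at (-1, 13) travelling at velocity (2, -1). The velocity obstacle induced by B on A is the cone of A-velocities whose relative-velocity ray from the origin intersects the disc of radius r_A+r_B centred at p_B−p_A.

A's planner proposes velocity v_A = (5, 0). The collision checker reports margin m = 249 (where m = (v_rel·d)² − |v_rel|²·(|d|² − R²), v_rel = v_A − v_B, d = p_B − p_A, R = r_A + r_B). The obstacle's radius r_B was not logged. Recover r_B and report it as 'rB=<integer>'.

m = 249
d = (-13, 6);  v_rel = (3, 1),  |v_rel|² = 10
v_rel×d = (3)·(6) − (1)·(-13) = 31
since m = R²·10 − 31²:  R² = (961 + 249) / 10 = 121
R = √121 = 11  ⇒  r_B = 11 − 4 = 7

rB=7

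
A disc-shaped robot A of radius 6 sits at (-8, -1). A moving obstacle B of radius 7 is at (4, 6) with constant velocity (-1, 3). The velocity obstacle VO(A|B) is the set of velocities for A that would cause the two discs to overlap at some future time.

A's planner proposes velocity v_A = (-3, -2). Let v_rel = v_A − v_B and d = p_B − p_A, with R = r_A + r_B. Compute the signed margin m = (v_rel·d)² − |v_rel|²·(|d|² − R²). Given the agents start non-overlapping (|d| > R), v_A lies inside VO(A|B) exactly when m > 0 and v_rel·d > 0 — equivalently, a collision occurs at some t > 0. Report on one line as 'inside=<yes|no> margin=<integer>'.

d = (12, 7),  |d|² = 193;  R = 6+7 = 13,  c = 193−13² = 24
v_rel = (-2, -5),  |v_rel|² = 29;  v_rel·d = (-2)·(12) + (-5)·(7) = -59
29·t² + 118·t + 24 = 0  ⇒  m = (-59)² − 29·24 = 2785
m = 2785 > 0,  v_rel·d = -59 < 0  ⇒  outside

inside=no margin=2785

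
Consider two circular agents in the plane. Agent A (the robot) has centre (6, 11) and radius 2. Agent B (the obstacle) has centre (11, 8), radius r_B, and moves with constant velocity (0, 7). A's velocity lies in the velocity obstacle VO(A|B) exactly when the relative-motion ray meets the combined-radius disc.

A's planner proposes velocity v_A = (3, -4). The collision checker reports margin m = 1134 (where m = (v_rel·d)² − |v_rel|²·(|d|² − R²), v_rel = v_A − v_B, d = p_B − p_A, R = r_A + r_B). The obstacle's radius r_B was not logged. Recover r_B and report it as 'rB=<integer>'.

m = 1134
d = (5, -3);  v_rel = (3, -11),  |v_rel|² = 130
v_rel×d = (3)·(-3) − (-11)·(5) = 46
since m = R²·130 − 46²:  R² = (2116 + 1134) / 130 = 25
R = √25 = 5  ⇒  r_B = 5 − 2 = 3

rB=3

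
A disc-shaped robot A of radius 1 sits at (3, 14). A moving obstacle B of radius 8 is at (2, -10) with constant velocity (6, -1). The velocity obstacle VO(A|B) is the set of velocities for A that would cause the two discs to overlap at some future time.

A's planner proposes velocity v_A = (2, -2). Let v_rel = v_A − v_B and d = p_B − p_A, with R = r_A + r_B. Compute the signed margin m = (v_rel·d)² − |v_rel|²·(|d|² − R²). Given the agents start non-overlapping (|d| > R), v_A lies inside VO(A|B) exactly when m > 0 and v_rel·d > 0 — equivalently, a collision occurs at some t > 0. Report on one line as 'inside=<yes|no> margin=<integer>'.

d = (-1, -24),  |d|² = 577;  R = 1+8 = 9,  c = 577−9² = 496
v_rel = (-4, -1),  |v_rel|² = 17;  v_rel·d = (-4)·(-1) + (-1)·(-24) = 28
17·t² − 56·t + 496 = 0  ⇒  m = 28² − 17·496 = -7648
m = -7648 < 0,  v_rel·d = 28 > 0  ⇒  outside

inside=no margin=-7648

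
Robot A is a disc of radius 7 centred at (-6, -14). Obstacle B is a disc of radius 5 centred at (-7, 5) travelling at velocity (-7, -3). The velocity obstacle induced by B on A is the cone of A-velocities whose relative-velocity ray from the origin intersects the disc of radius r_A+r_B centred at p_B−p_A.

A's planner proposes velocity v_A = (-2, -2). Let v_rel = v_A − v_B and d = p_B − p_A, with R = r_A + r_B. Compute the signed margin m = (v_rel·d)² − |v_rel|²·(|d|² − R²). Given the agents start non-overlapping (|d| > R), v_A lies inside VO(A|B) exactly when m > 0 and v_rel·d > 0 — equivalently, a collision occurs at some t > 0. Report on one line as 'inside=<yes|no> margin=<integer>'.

d = (-1, 19),  |d|² = 362;  R = 7+5 = 12,  c = 362−12² = 218
v_rel = (5, 1),  |v_rel|² = 26;  v_rel·d = (5)·(-1) + (1)·(19) = 14
26·t² − 28·t + 218 = 0  ⇒  m = 14² − 26·218 = -5472
m = -5472 < 0,  v_rel·d = 14 > 0  ⇒  outside

inside=no margin=-5472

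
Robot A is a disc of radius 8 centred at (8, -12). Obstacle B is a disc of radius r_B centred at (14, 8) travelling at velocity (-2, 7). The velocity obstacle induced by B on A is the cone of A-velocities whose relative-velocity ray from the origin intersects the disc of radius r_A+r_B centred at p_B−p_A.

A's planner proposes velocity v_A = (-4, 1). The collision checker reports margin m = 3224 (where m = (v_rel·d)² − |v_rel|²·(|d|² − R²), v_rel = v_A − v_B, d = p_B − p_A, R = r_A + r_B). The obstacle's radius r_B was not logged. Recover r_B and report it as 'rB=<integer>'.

m = 3224
d = (6, 20);  v_rel = (-2, -6),  |v_rel|² = 40
v_rel×d = (-2)·(20) − (-6)·(6) = -4
since m = R²·40 − (-4)²:  R² = (16 + 3224) / 40 = 81
R = √81 = 9  ⇒  r_B = 9 − 8 = 1

rB=1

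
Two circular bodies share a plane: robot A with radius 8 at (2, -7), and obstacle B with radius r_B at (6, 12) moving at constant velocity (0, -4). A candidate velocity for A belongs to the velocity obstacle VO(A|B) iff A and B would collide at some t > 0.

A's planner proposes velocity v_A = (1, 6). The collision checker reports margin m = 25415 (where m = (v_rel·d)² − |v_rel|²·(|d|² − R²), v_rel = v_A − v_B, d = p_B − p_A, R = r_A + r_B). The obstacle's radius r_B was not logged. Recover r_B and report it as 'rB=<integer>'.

m = 25415
d = (4, 19);  v_rel = (1, 10),  |v_rel|² = 101
v_rel×d = (1)·(19) − (10)·(4) = -21
since m = R²·101 − (-21)²:  R² = (441 + 25415) / 101 = 256
R = √256 = 16  ⇒  r_B = 16 − 8 = 8

rB=8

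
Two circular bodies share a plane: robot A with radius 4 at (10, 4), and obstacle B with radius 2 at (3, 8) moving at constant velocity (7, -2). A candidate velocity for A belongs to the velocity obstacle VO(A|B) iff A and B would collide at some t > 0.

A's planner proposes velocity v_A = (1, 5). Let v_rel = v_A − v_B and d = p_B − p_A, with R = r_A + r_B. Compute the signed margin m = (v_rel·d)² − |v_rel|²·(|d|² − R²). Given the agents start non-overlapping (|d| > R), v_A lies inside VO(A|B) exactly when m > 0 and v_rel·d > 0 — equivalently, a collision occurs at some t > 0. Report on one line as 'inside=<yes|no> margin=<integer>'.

d = (-7, 4),  |d|² = 65;  R = 4+2 = 6,  c = 65−6² = 29
v_rel = (-6, 7),  |v_rel|² = 85;  v_rel·d = (-6)·(-7) + (7)·(4) = 70
85·t² − 140·t + 29 = 0  ⇒  m = 70² − 85·29 = 2435
m = 2435 > 0,  v_rel·d = 70 > 0  ⇒  inside

inside=yes margin=2435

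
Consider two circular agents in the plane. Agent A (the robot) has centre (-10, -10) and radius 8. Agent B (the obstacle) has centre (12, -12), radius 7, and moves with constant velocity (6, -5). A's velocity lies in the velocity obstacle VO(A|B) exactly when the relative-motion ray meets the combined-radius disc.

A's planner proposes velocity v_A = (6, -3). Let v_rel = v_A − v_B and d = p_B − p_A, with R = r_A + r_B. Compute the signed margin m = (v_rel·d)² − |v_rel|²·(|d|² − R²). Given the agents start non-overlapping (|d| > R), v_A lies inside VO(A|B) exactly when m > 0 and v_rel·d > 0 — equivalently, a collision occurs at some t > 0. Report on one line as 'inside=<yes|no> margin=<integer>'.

d = (22, -2),  |d|² = 488;  R = 8+7 = 15,  c = 488−15² = 263
v_rel = (0, 2),  |v_rel|² = 4;  v_rel·d = (0)·(22) + (2)·(-2) = -4
4·t² + 8·t + 263 = 0  ⇒  m = (-4)² − 4·263 = -1036
m = -1036 < 0,  v_rel·d = -4 < 0  ⇒  outside

inside=no margin=-1036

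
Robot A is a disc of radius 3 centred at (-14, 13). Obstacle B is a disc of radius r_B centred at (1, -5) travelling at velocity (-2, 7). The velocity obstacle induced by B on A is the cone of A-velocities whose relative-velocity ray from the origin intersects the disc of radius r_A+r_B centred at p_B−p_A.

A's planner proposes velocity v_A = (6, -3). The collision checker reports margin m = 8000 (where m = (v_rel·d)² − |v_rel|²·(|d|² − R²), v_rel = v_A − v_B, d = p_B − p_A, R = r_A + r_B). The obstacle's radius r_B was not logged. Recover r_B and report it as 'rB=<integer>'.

m = 8000
d = (15, -18);  v_rel = (8, -10),  |v_rel|² = 164
v_rel×d = (8)·(-18) − (-10)·(15) = 6
since m = R²·164 − 6²:  R² = (36 + 8000) / 164 = 49
R = √49 = 7  ⇒  r_B = 7 − 3 = 4

rB=4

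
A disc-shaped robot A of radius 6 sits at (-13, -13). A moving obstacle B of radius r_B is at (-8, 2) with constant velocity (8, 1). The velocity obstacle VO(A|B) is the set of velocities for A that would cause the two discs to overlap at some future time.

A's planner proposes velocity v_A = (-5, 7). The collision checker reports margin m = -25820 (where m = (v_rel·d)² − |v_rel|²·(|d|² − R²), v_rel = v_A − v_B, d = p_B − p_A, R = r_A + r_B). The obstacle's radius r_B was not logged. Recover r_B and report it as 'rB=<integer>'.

m = -25820
d = (5, 15);  v_rel = (-13, 6),  |v_rel|² = 205
v_rel×d = (-13)·(15) − (6)·(5) = -225
since m = R²·205 − (-225)²:  R² = (50625 + -25820) / 205 = 121
R = √121 = 11  ⇒  r_B = 11 − 6 = 5

rB=5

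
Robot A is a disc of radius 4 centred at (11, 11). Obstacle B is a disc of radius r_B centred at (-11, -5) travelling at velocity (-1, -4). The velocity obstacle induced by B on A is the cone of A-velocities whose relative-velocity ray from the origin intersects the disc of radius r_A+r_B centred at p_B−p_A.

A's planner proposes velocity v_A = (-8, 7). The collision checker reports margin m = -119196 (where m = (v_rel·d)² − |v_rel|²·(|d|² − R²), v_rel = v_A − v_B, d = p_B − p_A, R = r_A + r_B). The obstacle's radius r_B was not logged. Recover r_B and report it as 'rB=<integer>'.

m = -119196
d = (-22, -16);  v_rel = (-7, 11),  |v_rel|² = 170
v_rel×d = (-7)·(-16) − (11)·(-22) = 354
since m = R²·170 − 354²:  R² = (125316 + -119196) / 170 = 36
R = √36 = 6  ⇒  r_B = 6 − 4 = 2

rB=2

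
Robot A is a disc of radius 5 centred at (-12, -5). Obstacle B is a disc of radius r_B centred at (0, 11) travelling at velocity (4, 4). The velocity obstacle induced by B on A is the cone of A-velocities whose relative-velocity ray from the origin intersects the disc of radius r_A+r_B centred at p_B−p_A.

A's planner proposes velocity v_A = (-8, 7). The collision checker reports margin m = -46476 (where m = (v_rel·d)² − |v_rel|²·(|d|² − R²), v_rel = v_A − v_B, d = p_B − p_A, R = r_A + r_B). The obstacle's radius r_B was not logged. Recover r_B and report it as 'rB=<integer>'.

m = -46476
d = (12, 16);  v_rel = (-12, 3),  |v_rel|² = 153
v_rel×d = (-12)·(16) − (3)·(12) = -228
since m = R²·153 − (-228)²:  R² = (51984 + -46476) / 153 = 36
R = √36 = 6  ⇒  r_B = 6 − 5 = 1

rB=1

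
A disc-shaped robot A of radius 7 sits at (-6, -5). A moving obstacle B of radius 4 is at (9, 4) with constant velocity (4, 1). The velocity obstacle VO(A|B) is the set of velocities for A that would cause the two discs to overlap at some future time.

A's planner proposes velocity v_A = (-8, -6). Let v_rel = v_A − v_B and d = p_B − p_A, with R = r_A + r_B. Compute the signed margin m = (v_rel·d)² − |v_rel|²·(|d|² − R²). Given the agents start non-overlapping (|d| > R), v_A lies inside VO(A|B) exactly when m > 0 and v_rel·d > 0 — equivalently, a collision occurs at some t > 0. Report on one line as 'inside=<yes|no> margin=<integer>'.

d = (15, 9),  |d|² = 306;  R = 7+4 = 11,  c = 306−11² = 185
v_rel = (-12, -7),  |v_rel|² = 193;  v_rel·d = (-12)·(15) + (-7)·(9) = -243
193·t² + 486·t + 185 = 0  ⇒  m = (-243)² − 193·185 = 23344
m = 23344 > 0,  v_rel·d = -243 < 0  ⇒  outside

inside=no margin=23344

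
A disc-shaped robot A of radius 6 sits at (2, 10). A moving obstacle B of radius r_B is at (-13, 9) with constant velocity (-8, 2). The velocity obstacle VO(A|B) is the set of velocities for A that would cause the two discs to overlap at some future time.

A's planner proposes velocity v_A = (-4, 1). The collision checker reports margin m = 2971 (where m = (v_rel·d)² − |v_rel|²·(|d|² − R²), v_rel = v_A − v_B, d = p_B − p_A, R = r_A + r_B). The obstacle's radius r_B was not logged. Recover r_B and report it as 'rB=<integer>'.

m = 2971
d = (-15, -1);  v_rel = (4, -1),  |v_rel|² = 17
v_rel×d = (4)·(-1) − (-1)·(-15) = -19
since m = R²·17 − (-19)²:  R² = (361 + 2971) / 17 = 196
R = √196 = 14  ⇒  r_B = 14 − 6 = 8

rB=8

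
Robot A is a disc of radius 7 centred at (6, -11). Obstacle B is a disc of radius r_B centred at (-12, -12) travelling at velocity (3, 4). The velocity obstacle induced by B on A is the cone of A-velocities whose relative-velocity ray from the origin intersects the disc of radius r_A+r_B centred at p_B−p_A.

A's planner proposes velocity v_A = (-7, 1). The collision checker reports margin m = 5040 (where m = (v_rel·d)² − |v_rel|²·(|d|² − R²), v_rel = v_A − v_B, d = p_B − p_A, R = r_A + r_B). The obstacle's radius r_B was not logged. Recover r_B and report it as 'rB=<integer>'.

m = 5040
d = (-18, -1);  v_rel = (-10, -3),  |v_rel|² = 109
v_rel×d = (-10)·(-1) − (-3)·(-18) = -44
since m = R²·109 − (-44)²:  R² = (1936 + 5040) / 109 = 64
R = √64 = 8  ⇒  r_B = 8 − 7 = 1

rB=1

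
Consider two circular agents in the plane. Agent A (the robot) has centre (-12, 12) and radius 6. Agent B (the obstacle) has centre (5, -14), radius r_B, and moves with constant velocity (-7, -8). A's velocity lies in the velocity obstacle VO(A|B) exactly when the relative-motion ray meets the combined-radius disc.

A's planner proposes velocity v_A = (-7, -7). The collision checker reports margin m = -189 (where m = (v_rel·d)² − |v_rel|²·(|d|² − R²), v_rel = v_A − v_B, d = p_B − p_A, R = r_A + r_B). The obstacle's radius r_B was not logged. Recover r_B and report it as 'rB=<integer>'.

m = -189
d = (17, -26);  v_rel = (0, 1),  |v_rel|² = 1
v_rel×d = (0)·(-26) − (1)·(17) = -17
since m = R²·1 − (-17)²:  R² = (289 + -189) / 1 = 100
R = √100 = 10  ⇒  r_B = 10 − 6 = 4

rB=4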